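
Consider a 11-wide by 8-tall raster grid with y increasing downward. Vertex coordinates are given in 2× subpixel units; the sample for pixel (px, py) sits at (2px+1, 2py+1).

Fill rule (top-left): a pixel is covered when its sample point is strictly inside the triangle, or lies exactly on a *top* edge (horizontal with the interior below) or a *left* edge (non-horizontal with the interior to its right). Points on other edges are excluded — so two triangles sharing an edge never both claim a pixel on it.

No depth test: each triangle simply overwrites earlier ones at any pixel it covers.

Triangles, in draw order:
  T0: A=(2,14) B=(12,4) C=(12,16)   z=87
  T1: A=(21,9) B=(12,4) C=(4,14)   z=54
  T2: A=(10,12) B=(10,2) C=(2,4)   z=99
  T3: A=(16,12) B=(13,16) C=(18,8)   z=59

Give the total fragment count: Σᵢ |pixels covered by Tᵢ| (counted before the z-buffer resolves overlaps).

T0:
  2·area = 120
  edge (2, 14)→(12, 4): d=(10,-10) top-left  bias=+0
  edge (12, 4)→(12, 16): d=(0,12) right/bottom  bias=-1
  edge (12, 16)→(2, 14): d=(-10,-2) top-left  bias=+0
    (7,0)@(15, 1): e=[0,-36,156] → ·  [on edge]
    (6,1)@(13, 3): e=[0,-12,132] → ·  [on edge]
    (5,2)@(11, 5): e=[0,12,108] → #  [on edge]
    (6,2)@(13, 5): e=[20,-12,112] → ·
    (4,3)@(9, 7): e=[0,36,84] → #  [on edge]
    (6,3)@(13, 7): e=[40,-12,92] → ·
    (3,4)@(7, 9): e=[0,60,60] → #  [on edge]
    (6,4)@(13, 9): e=[60,-12,72] → ·
    (2,5)@(5, 11): e=[0,84,36] → #  [on edge]
    (6,5)@(13, 11): e=[80,-12,52] → ·
    (1,6)@(3, 13): e=[0,108,12] → #  [on edge]
    (6,6)@(13, 13): e=[100,-12,32] → ·
    (0,7)@(1, 15): e=[0,132,-12] → ·  [on edge]
    (3,7)@(7, 15): e=[60,60,0] → #  [on edge]
  covered (18 px):
    · · · · · · · · · · ·
    · · · · · · · · · · ·
    · · · · · # · · · · ·
    · · · · # # · · · · ·
    · · · # # # · · · · ·
    · · # # # # · · · · ·
    · # # # # # · · · · ·
    · · · # # # · · · · ·
T1:
  2·area = 130  (B↔C swapped to make it positive)
  edge (21, 9)→(4, 14): d=(-17,5) right/bottom  bias=-1
  edge (4, 14)→(12, 4): d=(8,-10) top-left  bias=+0
  edge (12, 4)→(21, 9): d=(9,5) right/bottom  bias=-1
    (6,2)@(13, 5): e=[108,18,4] → #
    (7,2)@(15, 5): e=[98,38,-6] → ·
    (5,3)@(11, 7): e=[84,14,32] → #
    (7,3)@(15, 7): e=[64,54,12] → #
    (8,3)@(17, 7): e=[54,74,2] → #
    (9,3)@(19, 7): e=[44,94,-8] → ·
    (4,4)@(9, 9): e=[60,10,60] → #
    (9,4)@(19, 9): e=[10,110,10] → #
    (10,4)@(21, 9): e=[0,130,0] → ·  [on edge]
    (3,5)@(7, 11): e=[36,6,88] → #
    (7,5)@(15, 11): e=[-4,86,48] → ·
    (8,5)@(17, 11): e=[-14,106,38] → ·
  covered (17 px):
    · · · · · · · · · · ·
    · · · · · · · · · · ·
    · · · · · · # · · · ·
    · · · · · # # # # · ·
    · · · · # # # # # # ·
    · · · # # # # · · · ·
    · · # # · · · · · · ·
    · · · · · · · · · · ·
T2:
  2·area = 80  (B↔C swapped to make it positive)
  edge (10, 12)→(2, 4): d=(-8,-8) top-left  bias=+0
  edge (2, 4)→(10, 2): d=(8,-2) top-left  bias=+0
  edge (10, 2)→(10, 12): d=(0,10) right/bottom  bias=-1
    (0,1)@(1, 3): e=[0,-10,90] → ·  [on edge]
    (3,1)@(7, 3): e=[48,2,30] → #
    (4,1)@(9, 3): e=[64,6,10] → #
    (5,1)@(11, 3): e=[80,10,-10] → ·
    (1,2)@(3, 5): e=[0,10,70] → #  [on edge]
    (2,2)@(5, 5): e=[16,14,50] → #
    (5,2)@(11, 5): e=[64,26,-10] → ·
    (1,3)@(3, 7): e=[-16,26,70] → ·
    (2,3)@(5, 7): e=[0,30,50] → #  [on edge]
    (5,3)@(11, 7): e=[48,42,-10] → ·
    (2,4)@(5, 9): e=[-16,46,50] → ·
    (3,4)@(7, 9): e=[0,50,30] → #  [on edge]
    (4,5)@(9, 11): e=[0,70,10] → #  [on edge]
    (5,6)@(11, 13): e=[0,90,-10] → ·  [on edge]
    (6,7)@(13, 15): e=[0,110,-30] → ·  [on edge]
  covered (12 px):
    · · · · · · · · · · ·
    · · · # # · · · · · ·
    · # # # # · · · · · ·
    · · # # # · · · · · ·
    · · · # # · · · · · ·
    · · · · # · · · · · ·
    · · · · · · · · · · ·
    · · · · · · · · · · ·
T3:
  2·area = 4
  edge (16, 12)→(13, 16): d=(-3,4) right/bottom  bias=-1
  edge (13, 16)→(18, 8): d=(5,-8) top-left  bias=+0
  edge (18, 8)→(16, 12): d=(-2,4) right/bottom  bias=-1
    (7,6)@(15, 13): e=[1,1,2] → #
    (8,6)@(17, 13): e=[-7,17,-6] → ·
    (7,7)@(15, 15): e=[-5,11,-2] → ·
  covered (1 px):
    · · · · · · · · · · ·
    · · · · · · · · · · ·
    · · · · · · · · · · ·
    · · · · · · · · · · ·
    · · · · · · · · · · ·
    · · · · · · · · · · ·
    · · · · · · · # · · ·
    · · · · · · · · · · ·

Answer: 48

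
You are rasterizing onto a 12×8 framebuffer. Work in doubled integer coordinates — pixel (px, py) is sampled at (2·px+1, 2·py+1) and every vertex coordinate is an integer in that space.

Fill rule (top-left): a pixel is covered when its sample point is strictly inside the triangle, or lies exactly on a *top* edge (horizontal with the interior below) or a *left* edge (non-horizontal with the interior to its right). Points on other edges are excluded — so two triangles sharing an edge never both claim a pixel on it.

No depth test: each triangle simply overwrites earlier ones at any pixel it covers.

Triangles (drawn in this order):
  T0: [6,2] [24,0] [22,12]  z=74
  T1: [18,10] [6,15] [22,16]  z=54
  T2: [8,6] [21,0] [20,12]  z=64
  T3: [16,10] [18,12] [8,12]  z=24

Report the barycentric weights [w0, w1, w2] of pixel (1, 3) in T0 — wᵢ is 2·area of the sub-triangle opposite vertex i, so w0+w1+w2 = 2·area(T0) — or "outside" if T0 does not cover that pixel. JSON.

T0:
  2·area = 212
  edge (6, 2)→(24, 0): d=(18,-2) top-left  bias=+0
  edge (24, 0)→(22, 12): d=(-2,12) right/bottom  bias=-1
  edge (22, 12)→(6, 2): d=(-16,-10) top-left  bias=+0
    (7,0)@(15, 1): e=[0,106,106] → █  [on edge]
    (8,0)@(17, 1): e=[4,82,126] → █
    (9,0)@(19, 1): e=[8,58,146] → █
    (10,0)@(21, 1): e=[12,34,166] → █
    (11,0)@(23, 1): e=[16,10,186] → █
    (4,1)@(9, 3): e=[24,174,14] → █
    (5,1)@(11, 3): e=[28,150,34] → █
    (6,1)@(13, 3): e=[32,126,54] → █
    (4,2)@(9, 5): e=[60,170,-18] → ·
    (5,2)@(11, 5): e=[64,146,2] → █
    (5,3)@(11, 7): e=[100,142,-30] → ·
    (6,3)@(13, 7): e=[104,118,-10] → ·
  covered (27 px):
    · · · · · · · █ █ █ █ █
    · · · · █ █ █ █ █ █ █ █
    · · · · · █ █ █ █ █ █ █
    · · · · · · · █ █ █ █ ·
    · · · · · · · · · █ █ ·
    · · · · · · · · · · █ ·
    · · · · · · · · · · · ·
    · · · · · · · · · · · ·
T1:
  2·area = 92  (B↔C swapped to make it positive)
  edge (18, 10)→(22, 16): d=(4,6) right/bottom  bias=-1
  edge (22, 16)→(6, 15): d=(-16,-1) top-left  bias=+0
  edge (6, 15)→(18, 10): d=(12,-5) top-left  bias=+0
    (8,5)@(17, 11): e=[10,75,7] → █
    (9,5)@(19, 11): e=[-2,77,17] → ·
    (5,6)@(11, 13): e=[54,37,1] → █
    (6,6)@(13, 13): e=[42,39,11] → █
    (7,6)@(15, 13): e=[30,41,21] → █
    (9,6)@(19, 13): e=[6,45,41] → █
    (10,6)@(21, 13): e=[-6,47,51] → ·
    (3,7)@(7, 15): e=[86,1,5] → █
    (4,7)@(9, 15): e=[74,3,15] → █
    (10,7)@(21, 15): e=[2,15,75] → █
    (11,7)@(23, 15): e=[-10,17,85] → ·
  covered (14 px):
    · · · · · · · · · · · ·
    · · · · · · · · · · · ·
    · · · · · · · · · · · ·
    · · · · · · · · · · · ·
    · · · · · · · · · · · ·
    · · · · · · · · █ · · ·
    · · · · · █ █ █ █ █ · ·
    · · · █ █ █ █ █ █ █ █ ·
T2:
  2·area = 150
  edge (8, 6)→(21, 0): d=(13,-6) top-left  bias=+0
  edge (21, 0)→(20, 12): d=(-1,12) right/bottom  bias=-1
  edge (20, 12)→(8, 6): d=(-12,-6) top-left  bias=+0
    (9,0)@(19, 1): e=[1,23,126] → █
    (10,0)@(21, 1): e=[13,-1,138] → ·
    (7,1)@(15, 3): e=[3,69,78] → █
    (8,1)@(17, 3): e=[15,45,90] → █
    (10,1)@(21, 3): e=[39,-3,114] → ·
    (5,2)@(11, 5): e=[5,115,30] → █
    (6,2)@(13, 5): e=[17,91,42] → █
    (10,2)@(21, 5): e=[65,-5,90] → ·
    (5,3)@(11, 7): e=[31,113,6] → █
    (10,3)@(21, 7): e=[91,-7,66] → ·
    (5,4)@(11, 9): e=[57,111,-18] → ·
    (6,4)@(13, 9): e=[69,87,-6] → ·
  covered (18 px):
    · · · · · · · · · █ · ·
    · · · · · · · █ █ █ · ·
    · · · · · █ █ █ █ █ · ·
    · · · · · █ █ █ █ █ · ·
    · · · · · · · █ █ █ · ·
    · · · · · · · · · █ · ·
    · · · · · · · · · · · ·
    · · · · · · · · · · · ·
T3:
  2·area = 20
  edge (16, 10)→(18, 12): d=(2,2) right/bottom  bias=-1
  edge (18, 12)→(8, 12): d=(-10,0) right/bottom  bias=-1
  edge (8, 12)→(16, 10): d=(8,-2) top-left  bias=+0
    (3,0)@(7, 1): e=[0,110,-90] → ·  [on edge]
    (4,1)@(9, 3): e=[0,90,-70] → ·  [on edge]
    (5,2)@(11, 5): e=[0,70,-50] → ·  [on edge]
    (6,3)@(13, 7): e=[0,50,-30] → ·  [on edge]
    (7,4)@(15, 9): e=[0,30,-10] → ·  [on edge]
    (6,5)@(13, 11): e=[8,10,2] → █
    (7,5)@(15, 11): e=[4,10,6] → █
    (8,5)@(17, 11): e=[0,10,10] → ·  [on edge]
    (6,6)@(13, 13): e=[12,-10,18] → ·
    (7,6)@(15, 13): e=[8,-10,22] → ·
    (9,6)@(19, 13): e=[0,-10,30] → ·  [on edge]
    (10,7)@(21, 15): e=[0,-30,50] → ·  [on edge]
  covered (2 px):
    · · · · · · · · · · · ·
    · · · · · · · · · · · ·
    · · · · · · · · · · · ·
    · · · · · · · · · · · ·
    · · · · · · · · · · · ·
    · · · · · · █ █ · · · ·
    · · · · · · · · · · · ·
    · · · · · · · · · · · ·

Final: "outside"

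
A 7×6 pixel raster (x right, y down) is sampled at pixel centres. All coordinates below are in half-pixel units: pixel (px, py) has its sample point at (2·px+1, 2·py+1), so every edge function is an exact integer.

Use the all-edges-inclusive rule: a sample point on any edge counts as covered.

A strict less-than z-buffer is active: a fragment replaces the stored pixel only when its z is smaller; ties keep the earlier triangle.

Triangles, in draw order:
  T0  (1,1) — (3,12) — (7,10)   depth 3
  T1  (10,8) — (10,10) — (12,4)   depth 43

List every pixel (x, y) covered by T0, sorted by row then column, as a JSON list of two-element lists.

T0:
  2·area = 48  (B↔C swapped to make it positive)
  edge (1, 1)→(7, 10): d=(6,9) inclusive
  edge (7, 10)→(3, 12): d=(-4,2) inclusive
  edge (3, 12)→(1, 1): d=(-2,-11) inclusive
    (0,0)@(1, 1): e=[0,48,0] → X  [on edge]
    (1,0)@(3, 1): e=[-18,44,22] → .
    (0,1)@(1, 3): e=[12,40,-4] → .
    (1,2)@(3, 5): e=[6,28,14] → X
    (2,2)@(5, 5): e=[-12,24,36] → .
    (1,3)@(3, 7): e=[18,20,10] → X
    (2,3)@(5, 7): e=[0,16,32] → X  [on edge]
    (3,3)@(7, 7): e=[-18,12,54] → .
    (6,3)@(13, 7): e=[-72,0,120] → .  [on edge]
    (1,4)@(3, 9): e=[30,12,6] → X
    (3,4)@(7, 9): e=[-6,4,50] → .
    (4,4)@(9, 9): e=[-24,0,72] → .  [on edge]
    (2,5)@(5, 11): e=[24,0,24] → X  [on edge]
  covered (8 px):
    X . . . . . .
    . . . . . . .
    . X . . . . .
    . X X . . . .
    . X X . . . .
    . X X . . . .
T1:
  2·area = 4  (B↔C swapped to make it positive)
  edge (10, 8)→(12, 4): d=(2,-4) inclusive
  edge (12, 4)→(10, 10): d=(-2,6) inclusive
  edge (10, 10)→(10, 8): d=(0,-2) inclusive
    (6,0)@(13, 1): e=[-2,0,6] → .  [on edge]
    (5,3)@(11, 7): e=[2,0,2] → X  [on edge]
    (6,3)@(13, 7): e=[10,-12,6] → .
    (5,4)@(11, 9): e=[6,-4,2] → .
  covered (1 px):
    . . . . . . .
    . . . . . . .
    . . . . . . .
    . . . . . X .
    . . . . . . .
    . . . . . . .

Final: [[0,0],[1,2],[1,3],[2,3],[1,4],[2,4],[1,5],[2,5]]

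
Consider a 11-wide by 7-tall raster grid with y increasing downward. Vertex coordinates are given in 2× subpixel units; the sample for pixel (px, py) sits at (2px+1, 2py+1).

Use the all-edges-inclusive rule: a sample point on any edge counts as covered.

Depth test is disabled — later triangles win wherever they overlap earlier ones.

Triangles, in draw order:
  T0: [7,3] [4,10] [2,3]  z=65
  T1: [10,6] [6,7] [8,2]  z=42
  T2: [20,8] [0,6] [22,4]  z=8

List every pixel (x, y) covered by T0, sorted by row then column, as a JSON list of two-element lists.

T0:
  2·area = 35
  edge (7, 3)→(4, 10): d=(-3,7) inclusive
  edge (4, 10)→(2, 3): d=(-2,-7) inclusive
  edge (2, 3)→(7, 3): d=(5,0) inclusive
    (0,1)@(1, 3): e=[42,-7,0] → ·  [on edge]
    (1,1)@(3, 3): e=[28,7,0] → █  [on edge]
    (2,1)@(5, 3): e=[14,21,0] → █  [on edge]
    (3,1)@(7, 3): e=[0,35,0] → █  [on edge]
    (4,1)@(9, 3): e=[-14,49,0] → ·  [on edge]
    (5,1)@(11, 3): e=[-28,63,0] → ·  [on edge]
    (6,1)@(13, 3): e=[-42,77,0] → ·  [on edge]
    (7,1)@(15, 3): e=[-56,91,0] → ·  [on edge]
    (8,1)@(17, 3): e=[-70,105,0] → ·  [on edge]
    (9,1)@(19, 3): e=[-84,119,0] → ·  [on edge]
    (10,1)@(21, 3): e=[-98,133,0] → ·  [on edge]
    (1,2)@(3, 5): e=[22,3,10] → █
  covered (6 px):
    · · · · · · · · · · ·
    · █ █ █ · · · · · · ·
    · █ █ · · · · · · · ·
    · · █ · · · · · · · ·
    · · · · · · · · · · ·
    · · · · · · · · · · ·
    · · · · · · · · · · ·
T1:
  2·area = 18
  edge (10, 6)→(6, 7): d=(-4,1) inclusive
  edge (6, 7)→(8, 2): d=(2,-5) inclusive
  edge (8, 2)→(10, 6): d=(2,4) inclusive
    (3,2)@(7, 5): e=[7,1,10] → █
    (4,2)@(9, 5): e=[5,11,2] → █
    (5,2)@(11, 5): e=[3,21,-6] → ·
    (3,3)@(7, 7): e=[-1,5,14] → ·
    (4,3)@(9, 7): e=[-3,15,6] → ·
  covered (2 px):
    · · · · · · · · · · ·
    · · · · · · · · · · ·
    · · · █ █ · · · · · ·
    · · · · · · · · · · ·
    · · · · · · · · · · ·
    · · · · · · · · · · ·
    · · · · · · · · · · ·
T2:
  2·area = 84
  edge (20, 8)→(0, 6): d=(-20,-2) inclusive
  edge (0, 6)→(22, 4): d=(22,-2) inclusive
  edge (22, 4)→(20, 8): d=(-2,4) inclusive
    (5,2)@(11, 5): e=[42,0,42] → █  [on edge]
    (6,2)@(13, 5): e=[46,4,34] → █
    (7,2)@(15, 5): e=[50,8,26] → █
    (8,2)@(17, 5): e=[54,12,18] → █
    (9,2)@(19, 5): e=[58,16,10] → █
    (10,2)@(21, 5): e=[62,20,2] → █
    (5,3)@(11, 7): e=[2,44,38] → █
    (10,3)@(21, 7): e=[22,64,-2] → ·
    (5,4)@(11, 9): e=[-38,88,34] → ·
    (6,4)@(13, 9): e=[-34,92,26] → ·
    (7,4)@(15, 9): e=[-30,96,18] → ·
    (8,4)@(17, 9): e=[-26,100,10] → ·
  covered (11 px):
    · · · · · · · · · · ·
    · · · · · · · · · · ·
    · · · · · █ █ █ █ █ █
    · · · · · █ █ █ █ █ ·
    · · · · · · · · · · ·
    · · · · · · · · · · ·
    · · · · · · · · · · ·

Result: [[1,1],[2,1],[3,1],[1,2],[2,2],[2,3]]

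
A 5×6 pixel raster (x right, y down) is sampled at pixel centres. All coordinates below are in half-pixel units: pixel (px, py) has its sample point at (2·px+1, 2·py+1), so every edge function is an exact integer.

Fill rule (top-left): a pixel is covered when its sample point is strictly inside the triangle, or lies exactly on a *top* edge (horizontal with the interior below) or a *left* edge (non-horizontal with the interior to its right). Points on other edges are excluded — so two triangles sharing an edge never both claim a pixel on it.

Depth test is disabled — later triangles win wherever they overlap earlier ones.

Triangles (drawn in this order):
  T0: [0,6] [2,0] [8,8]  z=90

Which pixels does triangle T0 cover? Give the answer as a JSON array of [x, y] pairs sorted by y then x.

T0:
  2·area = 52
  edge (0, 6)→(2, 0): d=(2,-6) top-left  bias=+0
  edge (2, 0)→(8, 8): d=(6,8) right/bottom  bias=-1
  edge (8, 8)→(0, 6): d=(-8,-2) top-left  bias=+0
    (0,1)@(1, 3): e=[0,26,26] → X  [on edge]
    (1,1)@(3, 3): e=[12,10,30] → X
    (2,1)@(5, 3): e=[24,-6,34] → .
    (0,2)@(1, 5): e=[4,38,10] → X
    (2,2)@(5, 5): e=[28,6,18] → X
    (3,2)@(7, 5): e=[40,-10,22] → .
    (0,3)@(1, 7): e=[8,50,-6] → .
    (1,3)@(3, 7): e=[20,34,-2] → .
    (2,3)@(5, 7): e=[32,18,2] → X
    (3,3)@(7, 7): e=[44,2,6] → X
    (4,3)@(9, 7): e=[56,-14,10] → .
    (2,4)@(5, 9): e=[36,30,-14] → .
  covered (7 px):
    . . . . .
    X X . . .
    X X X . .
    . . X X .
    . . . . .
    . . . . .

Final: [[0,1],[1,1],[0,2],[1,2],[2,2],[2,3],[3,3]]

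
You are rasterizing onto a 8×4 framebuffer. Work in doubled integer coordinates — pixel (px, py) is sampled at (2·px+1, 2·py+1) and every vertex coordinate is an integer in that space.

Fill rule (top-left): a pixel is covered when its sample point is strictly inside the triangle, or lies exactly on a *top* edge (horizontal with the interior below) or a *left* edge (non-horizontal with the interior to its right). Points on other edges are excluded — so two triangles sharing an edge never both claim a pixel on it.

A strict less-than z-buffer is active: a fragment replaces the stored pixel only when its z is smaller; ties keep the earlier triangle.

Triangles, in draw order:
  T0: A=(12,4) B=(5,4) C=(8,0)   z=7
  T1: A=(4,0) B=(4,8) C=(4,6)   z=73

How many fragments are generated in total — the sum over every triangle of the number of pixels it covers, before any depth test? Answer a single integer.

T0:
  2·area = 28
  edge (12, 4)→(5, 4): d=(-7,0) right/bottom  bias=-1
  edge (5, 4)→(8, 0): d=(3,-4) top-left  bias=+0
  edge (8, 0)→(12, 4): d=(4,4) right/bottom  bias=-1
    (4,0)@(9, 1): e=[21,7,0] → .  [on edge]
    (3,1)@(7, 3): e=[7,5,16] → X
    (4,1)@(9, 3): e=[7,13,8] → X
    (5,1)@(11, 3): e=[7,21,0] → .  [on edge]
    (3,2)@(7, 5): e=[-7,11,24] → .
    (4,2)@(9, 5): e=[-7,19,16] → .
    (6,2)@(13, 5): e=[-7,35,0] → .  [on edge]
    (7,3)@(15, 7): e=[-21,49,0] → .  [on edge]
  covered (2 px):
    . . . . . . . .
    . . . X X . . .
    . . . . . . . .
    . . . . . . . .
T1:
  degenerate (2·area = 0) — covers nothing

Final: 2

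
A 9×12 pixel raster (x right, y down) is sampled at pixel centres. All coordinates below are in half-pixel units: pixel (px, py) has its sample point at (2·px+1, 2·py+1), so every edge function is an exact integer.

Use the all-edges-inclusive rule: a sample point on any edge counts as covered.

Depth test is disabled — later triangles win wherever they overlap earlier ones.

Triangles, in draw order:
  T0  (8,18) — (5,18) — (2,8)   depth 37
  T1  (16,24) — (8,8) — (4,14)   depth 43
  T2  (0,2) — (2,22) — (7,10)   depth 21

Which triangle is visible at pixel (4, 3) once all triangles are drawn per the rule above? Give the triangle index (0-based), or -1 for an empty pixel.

T0:
  2·area = 30
  edge (8, 18)→(5, 18): d=(-3,0) inclusive
  edge (5, 18)→(2, 8): d=(-3,-10) inclusive
  edge (2, 8)→(8, 18): d=(6,10) inclusive
    (1,5)@(3, 11): e=[21,1,8] → X
    (2,5)@(5, 11): e=[21,21,-12] → .
    (1,6)@(3, 13): e=[15,-5,20] → .
    (2,6)@(5, 13): e=[15,15,0] → X  [on edge]
    (3,6)@(7, 13): e=[15,35,-20] → .
    (2,7)@(5, 15): e=[9,9,12] → X
    (3,7)@(7, 15): e=[9,29,-8] → .
    (2,8)@(5, 17): e=[3,3,24] → X
    (3,8)@(7, 17): e=[3,23,4] → X
    (4,8)@(9, 17): e=[3,43,-16] → .
    (2,9)@(5, 19): e=[-3,-3,36] → .
    (3,9)@(7, 19): e=[-3,17,16] → .
    (5,11)@(11, 23): e=[-15,45,0] → .  [on edge]
  covered (5 px):
    . . . . . . . . .
    . . . . . . . . .
    . . . . . . . . .
    . . . . . . . . .
    . . . . . . . . .
    . X . . . . . . .
    . . X . . . . . .
    . . X . . . . . .
    . . X X . . . . .
    . . . . . . . . .
    . . . . . . . . .
    . . . . . . . . .
T1:
  2·area = 112  (B↔C swapped to make it positive)
  edge (16, 24)→(4, 14): d=(-12,-10) inclusive
  edge (4, 14)→(8, 8): d=(4,-6) inclusive
  edge (8, 8)→(16, 24): d=(8,16) inclusive
    (3,5)@(7, 11): e=[66,6,40] → X
    (4,5)@(9, 11): e=[86,18,8] → X
    (5,5)@(11, 11): e=[106,30,-24] → .
    (2,6)@(5, 13): e=[22,2,88] → X
    (5,6)@(11, 13): e=[82,38,-8] → .
    (2,7)@(5, 15): e=[-2,10,104] → .
    (3,7)@(7, 15): e=[18,22,72] → X
    (5,7)@(11, 15): e=[58,46,8] → X
    (6,7)@(13, 15): e=[78,58,-24] → .
    (3,8)@(7, 17): e=[-6,30,88] → .
    (4,8)@(9, 17): e=[14,42,56] → X
    (6,8)@(13, 17): e=[54,66,-8] → .
  covered (14 px):
    . . . . . . . . .
    . . . . . . . . .
    . . . . . . . . .
    . . . . . . . . .
    . . . . . . . . .
    . . . X X . . . .
    . . X X X . . . .
    . . . X X X . . .
    . . . . X X . . .
    . . . . . X X . .
    . . . . . . X . .
    . . . . . . . X .
T2:
  2·area = 124  (B↔C swapped to make it positive)
  edge (0, 2)→(7, 10): d=(7,8) inclusive
  edge (7, 10)→(2, 22): d=(-5,12) inclusive
  edge (2, 22)→(0, 2): d=(-2,-20) inclusive
    (0,2)@(1, 5): e=[13,97,14] → X
    (1,2)@(3, 5): e=[-3,73,54] → .
    (0,3)@(1, 7): e=[27,87,10] → X
    (1,3)@(3, 7): e=[11,63,50] → X
    (2,3)@(5, 7): e=[-5,39,90] → .
    (0,4)@(1, 9): e=[41,77,6] → X
    (2,4)@(5, 9): e=[9,29,86] → X
    (3,4)@(7, 9): e=[-7,5,126] → .
    (0,5)@(1, 11): e=[55,67,2] → X
    (3,5)@(7, 11): e=[7,-5,122] → .
    (0,6)@(1, 13): e=[69,57,-2] → .
    (1,6)@(3, 13): e=[53,33,38] → X
  covered (14 px):
    . . . . . . . . .
    . . . . . . . . .
    X . . . . . . . .
    X X . . . . . . .
    X X X . . . . . .
    X X X . . . . . .
    . X X . . . . . .
    . X . . . . . . .
    . X . . . . . . .
    . X . . . . . . .
    . . . . . . . . .
    . . . . . . . . .

Z-buffer (winner per pixel, '.' = empty):
  . . . . . . . . .
  . . . . . . . . .
  2 . . . . . . . .
  2 2 . . . . . . .
  2 2 2 . . . . . .
  2 2 2 1 1 . . . .
  . 2 2 1 1 . . . .
  . 2 0 1 1 1 . . .
  . 2 0 0 1 1 . . .
  . 2 . . . 1 1 . .
  . . . . . . 1 . .
  . . . . . . . 1 .

Answer: -1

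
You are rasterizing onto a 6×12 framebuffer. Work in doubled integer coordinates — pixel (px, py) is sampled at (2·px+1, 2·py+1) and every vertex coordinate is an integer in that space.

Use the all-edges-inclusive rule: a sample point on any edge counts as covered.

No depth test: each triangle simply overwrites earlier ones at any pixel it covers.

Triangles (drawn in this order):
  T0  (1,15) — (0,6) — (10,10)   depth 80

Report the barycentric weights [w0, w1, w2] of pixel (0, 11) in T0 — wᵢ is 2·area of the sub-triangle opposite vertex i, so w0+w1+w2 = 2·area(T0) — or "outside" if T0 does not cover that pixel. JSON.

T0:
  2·area = 86
  edge (1, 15)→(0, 6): d=(-1,-9) inclusive
  edge (0, 6)→(10, 10): d=(10,4) inclusive
  edge (10, 10)→(1, 15): d=(-9,5) inclusive
    (0,3)@(1, 7): e=[8,6,72] → #
    (1,3)@(3, 7): e=[26,-2,62] → ·
    (0,4)@(1, 9): e=[6,26,54] → #
    (1,4)@(3, 9): e=[24,18,44] → #
    (2,4)@(5, 9): e=[42,10,34] → #
    (3,4)@(7, 9): e=[60,2,24] → #
    (4,4)@(9, 9): e=[78,-6,14] → ·
    (0,5)@(1, 11): e=[4,46,36] → #
    (4,5)@(9, 11): e=[76,14,-4] → ·
    (0,6)@(1, 13): e=[2,66,18] → #
    (2,6)@(5, 13): e=[38,50,-2] → ·
    (3,6)@(7, 13): e=[56,42,-12] → ·
    (0,7)@(1, 15): e=[0,86,0] → #  [on edge]
  covered (12 px):
    · · · · · ·
    · · · · · ·
    · · · · · ·
    # · · · · ·
    # # # # · ·
    # # # # · ·
    # # · · · ·
    # · · · · ·
    · · · · · ·
    · · · · · ·
    · · · · · ·
    · · · · · ·

Final: "outside"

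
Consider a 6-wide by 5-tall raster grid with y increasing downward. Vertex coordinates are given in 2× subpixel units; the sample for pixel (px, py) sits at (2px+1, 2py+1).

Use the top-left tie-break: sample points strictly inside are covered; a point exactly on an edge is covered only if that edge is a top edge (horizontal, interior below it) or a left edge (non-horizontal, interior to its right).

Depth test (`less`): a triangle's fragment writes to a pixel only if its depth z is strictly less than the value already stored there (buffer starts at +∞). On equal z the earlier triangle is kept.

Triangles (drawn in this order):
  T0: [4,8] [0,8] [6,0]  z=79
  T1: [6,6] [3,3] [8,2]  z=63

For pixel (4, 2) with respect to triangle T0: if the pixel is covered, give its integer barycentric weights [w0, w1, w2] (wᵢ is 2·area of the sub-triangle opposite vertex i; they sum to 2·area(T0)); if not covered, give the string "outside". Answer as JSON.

T0:
  2·area = 32
  edge (4, 8)→(0, 8): d=(-4,0) right/bottom  bias=-1
  edge (0, 8)→(6, 0): d=(6,-8) top-left  bias=+0
  edge (6, 0)→(4, 8): d=(-2,8) right/bottom  bias=-1
    (2,1)@(5, 3): e=[20,10,2] → #
    (3,1)@(7, 3): e=[20,26,-14] → ·
    (1,2)@(3, 5): e=[12,6,14] → #
    (2,2)@(5, 5): e=[12,22,-2] → ·
    (0,3)@(1, 7): e=[4,2,26] → #
    (2,3)@(5, 7): e=[4,34,-6] → ·
    (0,4)@(1, 9): e=[-4,14,22] → ·
    (1,4)@(3, 9): e=[-4,30,6] → ·
  covered (4 px):
    · · · · · ·
    · · # · · ·
    · # · · · ·
    # # · · · ·
    · · · · · ·
T1:
  2·area = 18
  edge (6, 6)→(3, 3): d=(-3,-3) top-left  bias=+0
  edge (3, 3)→(8, 2): d=(5,-1) top-left  bias=+0
  edge (8, 2)→(6, 6): d=(-2,4) right/bottom  bias=-1
    (0,0)@(1, 1): e=[0,-12,30] → ·  [on edge]
    (1,1)@(3, 3): e=[0,0,18] → #  [on edge]
    (2,1)@(5, 3): e=[6,2,10] → #
    (3,1)@(7, 3): e=[12,4,2] → #
    (4,1)@(9, 3): e=[18,6,-6] → ·
    (1,2)@(3, 5): e=[-6,10,14] → ·
    (2,2)@(5, 5): e=[0,12,6] → #  [on edge]
    (3,2)@(7, 5): e=[6,14,-2] → ·
    (2,3)@(5, 7): e=[-6,22,2] → ·
    (3,3)@(7, 7): e=[0,24,-6] → ·  [on edge]
    (4,4)@(9, 9): e=[0,36,-18] → ·  [on edge]
  covered (4 px):
    · · · · · ·
    · # # # · ·
    · · # · · ·
    · · · · · ·
    · · · · · ·

Final: "outside"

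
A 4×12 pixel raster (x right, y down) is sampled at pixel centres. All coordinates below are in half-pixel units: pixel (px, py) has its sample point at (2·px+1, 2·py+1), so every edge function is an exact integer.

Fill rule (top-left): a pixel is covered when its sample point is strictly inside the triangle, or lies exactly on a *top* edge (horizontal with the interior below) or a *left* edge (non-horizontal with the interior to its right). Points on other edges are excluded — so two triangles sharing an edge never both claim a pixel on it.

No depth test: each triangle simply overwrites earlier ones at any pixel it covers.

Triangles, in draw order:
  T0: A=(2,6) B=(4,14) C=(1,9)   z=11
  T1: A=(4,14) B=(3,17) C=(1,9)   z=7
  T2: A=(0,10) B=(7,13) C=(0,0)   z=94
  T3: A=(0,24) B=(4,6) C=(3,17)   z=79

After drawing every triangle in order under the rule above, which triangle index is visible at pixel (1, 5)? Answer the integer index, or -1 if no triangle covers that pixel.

T0:
  2·area = 14
  edge (2, 6)→(4, 14): d=(2,8) right/bottom  bias=-1
  edge (4, 14)→(1, 9): d=(-3,-5) top-left  bias=+0
  edge (1, 9)→(2, 6): d=(1,-3) top-left  bias=+0
    (1,1)@(3, 3): e=[-14,28,0] → .  [on edge]
    (0,4)@(1, 9): e=[14,0,0] → X  [on edge]
    (1,4)@(3, 9): e=[-2,10,6] → .
    (0,5)@(1, 11): e=[18,-6,2] → .
    (1,5)@(3, 11): e=[2,4,8] → X
    (2,5)@(5, 11): e=[-14,14,14] → .
    (1,6)@(3, 13): e=[6,-2,10] → .
    (3,9)@(7, 19): e=[-14,0,28] → .  [on edge]
  covered (2 px):
    . . . .
    . . . .
    . . . .
    . . . .
    X . . .
    . X . .
    . . . .
    . . . .
    . . . .
    . . . .
    . . . .
    . . . .
T1:
  2·area = 14
  edge (4, 14)→(3, 17): d=(-1,3) right/bottom  bias=-1
  edge (3, 17)→(1, 9): d=(-2,-8) top-left  bias=+0
  edge (1, 9)→(4, 14): d=(3,5) right/bottom  bias=-1
    (3,2)@(7, 5): e=[0,56,-42] → .  [on edge]
    (0,4)@(1, 9): e=[14,0,0] → .  [on edge]
    (2,5)@(5, 11): e=[0,28,-14] → .  [on edge]
    (1,6)@(3, 13): e=[4,8,2] → X
    (2,6)@(5, 13): e=[-2,24,-8] → .
    (1,7)@(3, 15): e=[2,4,8] → X
    (2,7)@(5, 15): e=[-4,20,-2] → .
    (1,8)@(3, 17): e=[0,0,14] → .  [on edge]
    (3,9)@(7, 19): e=[-14,28,0] → .  [on edge]
    (0,11)@(1, 23): e=[0,-28,42] → .  [on edge]
  covered (2 px):
    . . . .
    . . . .
    . . . .
    . . . .
    . . . .
    . . . .
    . X . .
    . X . .
    . . . .
    . . . .
    . . . .
    . . . .
T2:
  2·area = 70  (B↔C swapped to make it positive)
  edge (0, 10)→(0, 0): d=(0,-10) top-left  bias=+0
  edge (0, 0)→(7, 13): d=(7,13) right/bottom  bias=-1
  edge (7, 13)→(0, 10): d=(-7,-3) top-left  bias=+0
    (0,1)@(1, 3): e=[10,8,52] → X
    (1,1)@(3, 3): e=[30,-18,58] → .
    (0,2)@(1, 5): e=[10,22,38] → X
    (1,2)@(3, 5): e=[30,-4,44] → .
    (0,3)@(1, 7): e=[10,36,24] → X
    (1,3)@(3, 7): e=[30,10,30] → X
    (2,3)@(5, 7): e=[50,-16,36] → .
    (0,4)@(1, 9): e=[10,50,10] → X
    (2,4)@(5, 9): e=[50,-2,22] → .
    (0,5)@(1, 11): e=[10,64,-4] → .
    (1,5)@(3, 11): e=[30,38,2] → X
    (2,5)@(5, 11): e=[50,12,8] → X
    (3,6)@(7, 13): e=[70,0,0] → .  [on edge]
  covered (8 px):
    . . . .
    X . . .
    X . . .
    X X . .
    X X . .
    . X X .
    . . . .
    . . . .
    . . . .
    . . . .
    . . . .
    . . . .
T3:
  2·area = 26
  edge (0, 24)→(4, 6): d=(4,-18) top-left  bias=+0
  edge (4, 6)→(3, 17): d=(-1,11) right/bottom  bias=-1
  edge (3, 17)→(0, 24): d=(-3,7) right/bottom  bias=-1
    (1,5)@(3, 11): e=[2,6,18] → X
    (2,5)@(5, 11): e=[38,-16,4] → .
    (1,6)@(3, 13): e=[10,4,12] → X
    (2,6)@(5, 13): e=[46,-18,-2] → .
    (1,7)@(3, 15): e=[18,2,6] → X
    (2,7)@(5, 15): e=[54,-20,-8] → .
    (1,8)@(3, 17): e=[26,0,0] → .  [on edge]
    (0,10)@(1, 21): e=[6,18,2] → X
    (1,10)@(3, 21): e=[42,-4,-12] → .
    (0,11)@(1, 23): e=[14,16,-4] → .
  covered (4 px):
    . . . .
    . . . .
    . . . .
    . . . .
    . . . .
    . X . .
    . X . .
    . X . .
    . . . .
    . . . .
    X . . .
    . . . .

Z-buffer (winner per pixel, '.' = empty):
  . . . .
  2 . . .
  2 . . .
  2 2 . .
  2 2 . .
  . 3 2 .
  . 3 . .
  . 3 . .
  . . . .
  . . . .
  3 . . .
  . . . .

Result: 3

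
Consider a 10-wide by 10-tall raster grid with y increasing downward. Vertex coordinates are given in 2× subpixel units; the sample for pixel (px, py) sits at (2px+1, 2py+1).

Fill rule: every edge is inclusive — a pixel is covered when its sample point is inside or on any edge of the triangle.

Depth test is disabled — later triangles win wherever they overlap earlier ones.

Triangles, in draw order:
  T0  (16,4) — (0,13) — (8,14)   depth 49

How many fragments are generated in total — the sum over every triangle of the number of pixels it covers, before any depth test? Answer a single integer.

T0:
  2·area = 88  (B↔C swapped to make it positive)
  edge (16, 4)→(8, 14): d=(-8,10) inclusive
  edge (8, 14)→(0, 13): d=(-8,-1) inclusive
  edge (0, 13)→(16, 4): d=(16,-9) inclusive
    (7,2)@(15, 5): e=[2,79,7] → #
    (8,2)@(17, 5): e=[-18,81,25] → ·
    (5,3)@(11, 7): e=[26,59,3] → #
    (6,3)@(13, 7): e=[6,61,21] → #
    (7,3)@(15, 7): e=[-14,63,39] → ·
    (4,4)@(9, 9): e=[30,41,17] → #
    (6,4)@(13, 9): e=[-10,45,53] → ·
    (2,5)@(5, 11): e=[54,21,13] → #
    (3,5)@(7, 11): e=[34,23,31] → #
    (5,5)@(11, 11): e=[-6,27,67] → ·
    (0,6)@(1, 13): e=[78,1,9] → #
    (1,6)@(3, 13): e=[58,3,27] → #
  covered (12 px):
    · · · · · · · · · ·
    · · · · · · · · · ·
    · · · · · · · # · ·
    · · · · · # # · · ·
    · · · · # # · · · ·
    · · # # # · · · · ·
    # # # # · · · · · ·
    · · · · · · · · · ·
    · · · · · · · · · ·
    · · · · · · · · · ·

Answer: 12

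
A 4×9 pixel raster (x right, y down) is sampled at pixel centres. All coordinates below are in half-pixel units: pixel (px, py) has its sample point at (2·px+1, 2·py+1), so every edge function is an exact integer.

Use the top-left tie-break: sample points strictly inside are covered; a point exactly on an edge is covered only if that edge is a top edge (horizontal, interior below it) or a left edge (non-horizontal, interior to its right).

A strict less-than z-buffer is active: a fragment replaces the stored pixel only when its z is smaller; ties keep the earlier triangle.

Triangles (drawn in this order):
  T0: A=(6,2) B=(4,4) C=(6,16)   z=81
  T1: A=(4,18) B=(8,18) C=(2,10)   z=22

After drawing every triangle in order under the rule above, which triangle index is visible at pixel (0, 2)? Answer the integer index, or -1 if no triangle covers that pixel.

T0:
  2·area = 28  (B↔C swapped to make it positive)
  edge (6, 2)→(6, 16): d=(0,14) right/bottom  bias=-1
  edge (6, 16)→(4, 4): d=(-2,-12) top-left  bias=+0
  edge (4, 4)→(6, 2): d=(2,-2) top-left  bias=+0
    (3,0)@(7, 1): e=[-14,42,0] → ·  [on edge]
    (2,1)@(5, 3): e=[14,14,0] → #  [on edge]
    (3,1)@(7, 3): e=[-14,38,4] → ·
    (1,2)@(3, 5): e=[42,-14,0] → ·  [on edge]
    (2,2)@(5, 5): e=[14,10,4] → #
    (3,2)@(7, 5): e=[-14,34,8] → ·
    (0,3)@(1, 7): e=[70,-42,0] → ·  [on edge]
    (2,3)@(5, 7): e=[14,6,8] → #
    (3,3)@(7, 7): e=[-14,30,12] → ·
    (2,4)@(5, 9): e=[14,2,12] → #
    (3,4)@(7, 9): e=[-14,26,16] → ·
    (2,5)@(5, 11): e=[14,-2,16] → ·
  covered (4 px):
    · · · ·
    · · # ·
    · · # ·
    · · # ·
    · · # ·
    · · · ·
    · · · ·
    · · · ·
    · · · ·
T1:
  2·area = 32  (B↔C swapped to make it positive)
  edge (4, 18)→(2, 10): d=(-2,-8) top-left  bias=+0
  edge (2, 10)→(8, 18): d=(6,8) right/bottom  bias=-1
  edge (8, 18)→(4, 18): d=(-4,0) right/bottom  bias=-1
    (1,6)@(3, 13): e=[2,10,20] → #
    (2,6)@(5, 13): e=[18,-6,20] → ·
    (1,7)@(3, 15): e=[-2,22,12] → ·
    (2,7)@(5, 15): e=[14,6,12] → #
    (3,7)@(7, 15): e=[30,-10,12] → ·
    (2,8)@(5, 17): e=[10,18,4] → #
    (3,8)@(7, 17): e=[26,2,4] → #
  covered (4 px):
    · · · ·
    · · · ·
    · · · ·
    · · · ·
    · · · ·
    · · · ·
    · # · ·
    · · # ·
    · · # #

Z-buffer (winner per pixel, '.' = empty):
  . . . .
  . . 0 .
  . . 0 .
  . . 0 .
  . . 0 .
  . . . .
  . 1 . .
  . . 1 .
  . . 1 1

Answer: -1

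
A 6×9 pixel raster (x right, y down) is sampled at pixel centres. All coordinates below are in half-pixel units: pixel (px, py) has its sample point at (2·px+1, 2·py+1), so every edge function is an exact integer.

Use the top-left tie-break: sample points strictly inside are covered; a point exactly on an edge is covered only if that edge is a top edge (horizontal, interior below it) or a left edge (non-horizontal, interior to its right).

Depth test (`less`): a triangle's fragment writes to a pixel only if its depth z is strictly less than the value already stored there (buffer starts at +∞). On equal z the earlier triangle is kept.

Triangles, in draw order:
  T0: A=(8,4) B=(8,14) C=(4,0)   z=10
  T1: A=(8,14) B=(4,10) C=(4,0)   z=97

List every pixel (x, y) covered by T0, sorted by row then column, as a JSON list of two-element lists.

T0:
  2·area = 40
  edge (8, 4)→(8, 14): d=(0,10) right/bottom  bias=-1
  edge (8, 14)→(4, 0): d=(-4,-14) top-left  bias=+0
  edge (4, 0)→(8, 4): d=(4,4) right/bottom  bias=-1
    (2,0)@(5, 1): e=[30,10,0] → .  [on edge]
    (2,1)@(5, 3): e=[30,2,8] → X
    (3,1)@(7, 3): e=[10,30,0] → .  [on edge]
    (2,2)@(5, 5): e=[30,-6,16] → .
    (3,2)@(7, 5): e=[10,22,8] → X
    (4,2)@(9, 5): e=[-10,50,0] → .  [on edge]
    (3,3)@(7, 7): e=[10,14,16] → X
    (4,3)@(9, 7): e=[-10,42,8] → .
    (5,3)@(11, 7): e=[-30,70,0] → .  [on edge]
    (3,4)@(7, 9): e=[10,6,24] → X
    (4,4)@(9, 9): e=[-10,34,16] → .
    (3,5)@(7, 11): e=[10,-2,32] → .
  covered (4 px):
    . . . . . .
    . . X . . .
    . . . X . .
    . . . X . .
    . . . X . .
    . . . . . .
    . . . . . .
    . . . . . .
    . . . . . .
T1:
  2·area = 40
  edge (8, 14)→(4, 10): d=(-4,-4) top-left  bias=+0
  edge (4, 10)→(4, 0): d=(0,-10) top-left  bias=+0
  edge (4, 0)→(8, 14): d=(4,14) right/bottom  bias=-1
    (2,2)@(5, 5): e=[24,10,6] → X
    (3,2)@(7, 5): e=[32,30,-22] → .
    (0,3)@(1, 7): e=[0,-30,70] → .  [on edge]
    (2,3)@(5, 7): e=[16,10,14] → X
    (3,3)@(7, 7): e=[24,30,-14] → .
    (1,4)@(3, 9): e=[0,-10,50] → .  [on edge]
    (2,4)@(5, 9): e=[8,10,22] → X
    (3,4)@(7, 9): e=[16,30,-6] → .
    (2,5)@(5, 11): e=[0,10,30] → X  [on edge]
    (3,5)@(7, 11): e=[8,30,2] → X
    (4,5)@(9, 11): e=[16,50,-26] → .
    (2,6)@(5, 13): e=[-8,10,38] → .
    (3,6)@(7, 13): e=[0,30,10] → X  [on edge]
    (4,7)@(9, 15): e=[0,50,-10] → .  [on edge]
    (5,8)@(11, 17): e=[0,70,-30] → .  [on edge]
  covered (6 px):
    . . . . . .
    . . . . . .
    . . X . . .
    . . X . . .
    . . X . . .
    . . X X . .
    . . . X . .
    . . . . . .
    . . . . . .

Final: [[2,1],[3,2],[3,3],[3,4]]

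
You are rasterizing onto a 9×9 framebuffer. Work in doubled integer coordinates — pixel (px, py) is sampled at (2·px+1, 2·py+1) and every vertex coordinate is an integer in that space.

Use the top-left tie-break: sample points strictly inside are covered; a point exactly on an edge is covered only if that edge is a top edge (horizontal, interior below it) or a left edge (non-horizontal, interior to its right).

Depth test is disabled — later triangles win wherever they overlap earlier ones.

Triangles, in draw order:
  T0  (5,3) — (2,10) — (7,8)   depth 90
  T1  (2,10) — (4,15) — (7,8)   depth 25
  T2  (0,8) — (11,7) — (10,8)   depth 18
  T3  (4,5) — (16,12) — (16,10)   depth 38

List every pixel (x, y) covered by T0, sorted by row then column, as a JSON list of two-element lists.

T0:
  2·area = 29  (B↔C swapped to make it positive)
  edge (5, 3)→(7, 8): d=(2,5) right/bottom  bias=-1
  edge (7, 8)→(2, 10): d=(-5,2) right/bottom  bias=-1
  edge (2, 10)→(5, 3): d=(3,-7) top-left  bias=+0
    (2,1)@(5, 3): e=[0,29,0] → .  [on edge]
    (2,2)@(5, 5): e=[4,19,6] → X
    (3,2)@(7, 5): e=[-6,15,20] → .
    (2,3)@(5, 7): e=[8,9,12] → X
    (3,3)@(7, 7): e=[-2,5,26] → .
    (1,4)@(3, 9): e=[22,3,4] → X
    (2,4)@(5, 9): e=[12,-1,18] → .
    (1,5)@(3, 11): e=[26,-7,10] → .
    (4,6)@(9, 13): e=[0,-29,58] → .  [on edge]
  covered (3 px):
    . . . . . . . . .
    . . . . . . . . .
    . . X . . . . . .
    . . X . . . . . .
    . X . . . . . . .
    . . . . . . . . .
    . . . . . . . . .
    . . . . . . . . .
    . . . . . . . . .
T1:
  2·area = 29  (B↔C swapped to make it positive)
  edge (2, 10)→(7, 8): d=(5,-2) top-left  bias=+0
  edge (7, 8)→(4, 15): d=(-3,7) right/bottom  bias=-1
  edge (4, 15)→(2, 10): d=(-2,-5) top-left  bias=+0
    (2,4)@(5, 9): e=[1,11,17] → X
    (3,4)@(7, 9): e=[5,-3,27] → .
    (1,5)@(3, 11): e=[7,19,3] → X
    (3,5)@(7, 11): e=[15,-9,23] → .
    (1,6)@(3, 13): e=[17,13,-1] → .
    (2,6)@(5, 13): e=[21,-1,9] → .
  covered (3 px):
    . . . . . . . . .
    . . . . . . . . .
    . . . . . . . . .
    . . . . . . . . .
    . . X . . . . . .
    . X X . . . . . .
    . . . . . . . . .
    . . . . . . . . .
    . . . . . . . . .
T2:
  2·area = 10
  edge (0, 8)→(11, 7): d=(11,-1) top-left  bias=+0
  edge (11, 7)→(10, 8): d=(-1,1) right/bottom  bias=-1
  edge (10, 8)→(0, 8): d=(-10,0) right/bottom  bias=-1
    (8,0)@(17, 1): e=[-60,0,70] → .  [on edge]
    (7,1)@(15, 3): e=[-40,0,50] → .  [on edge]
    (6,2)@(13, 5): e=[-20,0,30] → .  [on edge]
    (5,3)@(11, 7): e=[0,0,10] → .  [on edge]
    (4,4)@(9, 9): e=[20,0,-10] → .  [on edge]
    (3,5)@(7, 11): e=[40,0,-30] → .  [on edge]
    (2,6)@(5, 13): e=[60,0,-50] → .  [on edge]
    (1,7)@(3, 15): e=[80,0,-70] → .  [on edge]
    (0,8)@(1, 17): e=[100,0,-90] → .  [on edge]
  covered (0 px):
    . . . . . . . . .
    . . . . . . . . .
    . . . . . . . . .
    . . . . . . . . .
    . . . . . . . . .
    . . . . . . . . .
    . . . . . . . . .
    . . . . . . . . .
    . . . . . . . . .
T3:
  2·area = 24  (B↔C swapped to make it positive)
  edge (4, 5)→(16, 10): d=(12,5) right/bottom  bias=-1
  edge (16, 10)→(16, 12): d=(0,2) right/bottom  bias=-1
  edge (16, 12)→(4, 5): d=(-12,-7) top-left  bias=+0
    (5,4)@(11, 9): e=[13,10,1] → X
    (6,4)@(13, 9): e=[3,6,15] → X
    (7,4)@(15, 9): e=[-7,2,29] → .
    (5,5)@(11, 11): e=[37,10,-23] → .
    (6,5)@(13, 11): e=[27,6,-9] → .
    (7,5)@(15, 11): e=[17,2,5] → X
    (8,5)@(17, 11): e=[7,-2,19] → .
    (7,6)@(15, 13): e=[41,2,-19] → .
  covered (3 px):
    . . . . . . . . .
    . . . . . . . . .
    . . . . . . . . .
    . . . . . . . . .
    . . . . . X X . .
    . . . . . . . X .
    . . . . . . . . .
    . . . . . . . . .
    . . . . . . . . .

Final: [[2,2],[2,3],[1,4]]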